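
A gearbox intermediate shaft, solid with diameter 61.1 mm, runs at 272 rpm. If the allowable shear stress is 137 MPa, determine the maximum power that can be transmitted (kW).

J = πd⁴/32 = π(0.0611)⁴/32 = 1.368×10^-6 m⁴.
T_max = τ_allow·J/r = 1.37×10^8 × 1.368×10^-6 / 0.0306 = 6136 N·m.
ω = 2π·272/60 = 28.48 rad/s, so P_max = T_max·ω = 1.748×10^5 W.

175 kW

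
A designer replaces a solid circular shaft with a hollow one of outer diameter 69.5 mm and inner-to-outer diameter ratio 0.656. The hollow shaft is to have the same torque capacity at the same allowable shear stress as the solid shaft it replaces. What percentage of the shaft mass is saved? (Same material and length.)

34.7 %

Equal τ_max and T ⇒ the solid shaft needs d_s³ = d_o³(1−k⁴), so d_s = 69.5·(1−0.656⁴)^(1/3) = 64.91 mm.
Area ratio A_h/A_s = d_o²(1−k²)/d_s² = (1−k²)/(1−k⁴)^(2/3) = 0.6530.
Mass saving = 1 − 0.6530 = 34.7 %.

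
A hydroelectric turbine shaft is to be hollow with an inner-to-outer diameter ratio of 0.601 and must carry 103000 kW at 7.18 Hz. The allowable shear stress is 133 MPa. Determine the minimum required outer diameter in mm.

465 mm

ω = 2π·7.18 = 45.11 rad/s, so T = P/ω = 103000×10³ / 45.11 = 2.283e6 N·m.
For a hollow shaft with d_i/d_o = 0.601: τ_max = 16T/(π d_o³ (1−k⁴)), so d_o = [16T/(π τ_allow (1−k⁴))]^(1/3) = [16·2.283e6/(π·1.33×10^8·0.8695)]^(1/3) = 0.4650 m.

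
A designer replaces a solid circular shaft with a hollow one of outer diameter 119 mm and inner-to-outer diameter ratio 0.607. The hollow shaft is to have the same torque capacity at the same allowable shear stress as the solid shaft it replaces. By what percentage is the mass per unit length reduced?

Equal τ_max and T ⇒ the solid shaft needs d_s³ = d_o³(1−k⁴), so d_s = 119·(1−0.607⁴)^(1/3) = 113.4 mm.
Area ratio A_h/A_s = d_o²(1−k²)/d_s² = (1−k²)/(1−k⁴)^(2/3) = 0.6961.
Mass saving = 1 − 0.6961 = 30.4 %.

30.4 %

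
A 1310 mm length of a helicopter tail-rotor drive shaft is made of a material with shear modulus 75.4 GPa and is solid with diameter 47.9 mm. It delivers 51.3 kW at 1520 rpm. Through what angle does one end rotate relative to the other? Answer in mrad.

ω = 2π·1520/60 = 159.2 rad/s, so T = P/ω = 51.3×10³ / 159.2 = 322.3 N·m.
J = πd⁴/32 = π(0.0479)⁴/32 = 5.168×10^-7 m⁴.
θ = T·L/(G·J) = 322.3 × 1.31 / (75.4×10⁹ × 5.168×10^-7) = 0.01083 rad.

10.8 mrad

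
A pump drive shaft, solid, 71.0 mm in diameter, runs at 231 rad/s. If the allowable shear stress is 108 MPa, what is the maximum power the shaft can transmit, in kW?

J = πd⁴/32 = π(0.0710)⁴/32 = 2.495×10^-6 m⁴.
T_max = τ_allow·J/r = 1.08×10^8 × 2.495×10^-6 / 0.0355 = 7590 N·m.
ω = 231 rad/s, so P_max = T_max·ω = 1.753×10^6 W.

1750 kW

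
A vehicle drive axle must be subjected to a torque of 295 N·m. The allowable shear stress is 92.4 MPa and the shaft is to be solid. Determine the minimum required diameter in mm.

For a solid shaft τ_max = 16T/(πd³), so d = (16T/(π τ_allow))^(1/3) = (16·295.0/(π·9.24×10^7))^(1/3) = 0.02533 m.

25.3 mm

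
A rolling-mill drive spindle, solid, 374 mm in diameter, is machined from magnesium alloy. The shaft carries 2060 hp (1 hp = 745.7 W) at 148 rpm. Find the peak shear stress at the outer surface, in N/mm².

ω = 2π·148/60 = 15.50 rad/s, so T = P/ω = 2060×745.7 / 15.50 = 99120 N·m.
J = πd⁴/32 = π(0.374)⁴/32 = 1.921×10^-3 m⁴.
τ_max = T·r/J = 99120 × 0.187 / 1.921×10^-3 = 9.649×10^6 Pa.

9.65 N/mm²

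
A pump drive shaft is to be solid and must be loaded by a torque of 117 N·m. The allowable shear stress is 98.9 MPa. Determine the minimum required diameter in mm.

18.2 mm

For a solid shaft τ_max = 16T/(πd³), so d = (16T/(π τ_allow))^(1/3) = (16·117.0/(π·9.89×10^7))^(1/3) = 0.01820 m.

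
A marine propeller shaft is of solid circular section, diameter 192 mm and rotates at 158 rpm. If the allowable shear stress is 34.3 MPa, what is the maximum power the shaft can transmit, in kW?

789 kW

J = πd⁴/32 = π(0.192)⁴/32 = 1.334×10^-4 m⁴.
T_max = τ_allow·J/r = 3.43×10^7 × 1.334×10^-4 / 0.0960 = 47670 N·m.
ω = 2π·158/60 = 16.55 rad/s, so P_max = T_max·ω = 7.887×10^5 W.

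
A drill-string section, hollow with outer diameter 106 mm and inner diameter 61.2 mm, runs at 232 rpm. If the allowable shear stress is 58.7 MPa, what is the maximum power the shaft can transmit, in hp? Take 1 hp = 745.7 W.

398 hp

J = π(d_o⁴ − d_i⁴)/32 = π(0.106⁴ − 0.0612⁴)/32 = 1.102×10^-5 m⁴.
T_max = τ_allow·J/r = 5.87×10^7 × 1.102×10^-5 / 0.0530 = 12200 N·m.
ω = 2π·232/60 = 24.29 rad/s, so P_max = T_max·ω = 2.964×10^5 W.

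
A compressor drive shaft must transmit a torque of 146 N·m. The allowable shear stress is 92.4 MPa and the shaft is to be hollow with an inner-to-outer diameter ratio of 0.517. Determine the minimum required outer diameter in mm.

20.5 mm

For a hollow shaft with d_i/d_o = 0.517: τ_max = 16T/(π d_o³ (1−k⁴)), so d_o = [16T/(π τ_allow (1−k⁴))]^(1/3) = [16·146.0/(π·9.24×10^7·0.9286)]^(1/3) = 0.02054 m.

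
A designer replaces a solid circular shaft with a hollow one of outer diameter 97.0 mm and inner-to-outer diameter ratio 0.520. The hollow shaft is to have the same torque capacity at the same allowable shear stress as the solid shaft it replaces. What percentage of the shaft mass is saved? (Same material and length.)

23.3 %

Equal τ_max and T ⇒ the solid shaft needs d_s³ = d_o³(1−k⁴), so d_s = 97.0·(1−0.520⁴)^(1/3) = 94.58 mm.
Area ratio A_h/A_s = d_o²(1−k²)/d_s² = (1−k²)/(1−k⁴)^(2/3) = 0.7675.
Mass saving = 1 − 0.7675 = 23.3 %.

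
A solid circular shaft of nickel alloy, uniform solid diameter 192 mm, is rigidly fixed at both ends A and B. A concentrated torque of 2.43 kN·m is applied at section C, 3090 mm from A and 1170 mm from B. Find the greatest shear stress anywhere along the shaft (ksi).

With uniform GJ and both ends fixed, compatibility θ_AC = θ_CB gives T_A·a = T_B·b, together with T_A + T_B = T₀.
T_A = T₀·b/(a+b) = 2430·1170/4260 = 667.4 N·m; T_B = 1763 N·m.
τ in each portion: τ_AC = 4.80×10^5 Pa, τ_CB = 1.27×10^6 Pa; maximum is in CB.
τ_max = T_CB·r/J = 1763·0.0960/1.33×10^-4 = 1.268×10^6 Pa.

0.184 ksi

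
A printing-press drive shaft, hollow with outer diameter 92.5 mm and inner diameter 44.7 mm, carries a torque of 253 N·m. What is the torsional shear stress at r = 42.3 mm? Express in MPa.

J = π(d_o⁴ − d_i⁴)/32 = π(0.0925⁴ − 0.0447⁴)/32 = 6.795×10^-6 m⁴.
Shear stress varies linearly with radius: τ = T·r/J = 253.0 × 0.0423 / 6.795×10^-6 = 1.575×10^6 Pa.

1.57 MPa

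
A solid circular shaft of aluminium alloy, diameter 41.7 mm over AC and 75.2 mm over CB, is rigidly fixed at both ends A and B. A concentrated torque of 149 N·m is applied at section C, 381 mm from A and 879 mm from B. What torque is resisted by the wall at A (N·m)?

26.7 N·m

Compatibility: T_A·a/J_AC = T_B·b/J_CB with T_A + T_B = T₀.
J_AC = 2.97×10^-7 m⁴, J_CB = 3.14×10^-6 m⁴, so T_A = T₀·(J_AC/a)/((J_AC/a)+(J_CB/b)) = 26.68 N·m, T_B = 122.3 N·m.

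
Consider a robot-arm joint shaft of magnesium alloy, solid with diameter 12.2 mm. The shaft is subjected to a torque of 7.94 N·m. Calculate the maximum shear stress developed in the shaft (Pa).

2.23e7 Pa

J = πd⁴/32 = π(0.0122)⁴/32 = 2.175×10^-9 m⁴.
τ_max = T·r/J = 7.940 × 0.00610 / 2.175×10^-9 = 2.227×10^7 Pa.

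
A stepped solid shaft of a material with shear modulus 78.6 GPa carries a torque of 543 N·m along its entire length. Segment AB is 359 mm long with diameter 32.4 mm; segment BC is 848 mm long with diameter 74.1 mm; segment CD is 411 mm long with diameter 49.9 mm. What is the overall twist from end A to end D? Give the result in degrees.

1.69°

J_AB = π(0.0324)⁴/32 = 1.08×10^-7 m⁴; J_BC = π(0.0741)⁴/32 = 2.96×10^-6 m⁴; J_CD = π(0.0499)⁴/32 = 6.09×10^-7 m⁴.
θ = (T/G)·Σ L_i/J_i = (543.0/78.6×10⁹)·(0.359/1.08×10^-7 + 0.848/2.96×10^-6 + 0.411/6.09×10^-7) = 0.02957 rad.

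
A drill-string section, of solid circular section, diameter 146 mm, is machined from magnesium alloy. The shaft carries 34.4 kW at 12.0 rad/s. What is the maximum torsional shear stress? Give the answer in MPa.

4.69 MPa

ω = 12.0 rad/s, so T = P/ω = 34.4×10³ / 12.00 = 2867 N·m.
J = πd⁴/32 = π(0.146)⁴/32 = 4.461×10^-5 m⁴.
τ_max = T·r/J = 2867 × 0.0730 / 4.461×10^-5 = 4.691×10^6 Pa.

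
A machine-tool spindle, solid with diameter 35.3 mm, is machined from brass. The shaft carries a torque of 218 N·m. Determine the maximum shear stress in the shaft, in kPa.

J = πd⁴/32 = π(0.0353)⁴/32 = 1.524×10^-7 m⁴.
τ_max = T·r/J = 218.0 × 0.0176 / 1.524×10^-7 = 2.524×10^7 Pa.

25200 kPa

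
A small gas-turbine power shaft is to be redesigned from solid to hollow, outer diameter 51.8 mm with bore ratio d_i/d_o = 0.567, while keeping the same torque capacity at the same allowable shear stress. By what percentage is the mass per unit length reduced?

27.0 %

Equal τ_max and T ⇒ the solid shaft needs d_s³ = d_o³(1−k⁴), so d_s = 51.8·(1−0.567⁴)^(1/3) = 49.95 mm.
Area ratio A_h/A_s = d_o²(1−k²)/d_s² = (1−k²)/(1−k⁴)^(2/3) = 0.7297.
Mass saving = 1 − 0.7297 = 27.0 %.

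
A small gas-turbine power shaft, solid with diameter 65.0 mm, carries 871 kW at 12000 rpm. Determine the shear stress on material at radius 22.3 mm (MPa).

ω = 2π·12000/60 = 1257 rad/s, so T = P/ω = 871×10³ / 1257 = 693.1 N·m.
J = πd⁴/32 = π(0.0650)⁴/32 = 1.752×10^-6 m⁴.
Shear stress varies linearly with radius: τ = T·r/J = 693.1 × 0.0223 / 1.752×10^-6 = 8.820×10^6 Pa.

8.82 MPa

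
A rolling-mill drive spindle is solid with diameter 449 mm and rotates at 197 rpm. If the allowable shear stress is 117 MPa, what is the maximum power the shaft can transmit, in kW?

J = πd⁴/32 = π(0.449)⁴/32 = 3.990×10^-3 m⁴.
T_max = τ_allow·J/r = 1.17×10^8 × 3.990×10^-3 / 0.225 = 2.079e6 N·m.
ω = 2π·197/60 = 20.63 rad/s, so P_max = T_max·ω = 4.290×10^7 W.

42900 kW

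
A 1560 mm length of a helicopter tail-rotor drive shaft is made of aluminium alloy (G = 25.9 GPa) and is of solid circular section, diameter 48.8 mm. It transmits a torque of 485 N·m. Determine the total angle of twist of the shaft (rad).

0.0525 rad

J = πd⁴/32 = π(0.0488)⁴/32 = 5.568×10^-7 m⁴.
θ = T·L/(G·J) = 485.0 × 1.56 / (25.9×10⁹ × 5.568×10^-7) = 0.05247 rad.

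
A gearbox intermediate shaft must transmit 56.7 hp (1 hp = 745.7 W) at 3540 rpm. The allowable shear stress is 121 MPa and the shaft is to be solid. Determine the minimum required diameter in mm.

ω = 2π·3540/60 = 370.7 rad/s, so T = P/ω = 56.7×745.7 / 370.7 = 114.1 N·m.
For a solid shaft τ_max = 16T/(πd³), so d = (16T/(π τ_allow))^(1/3) = (16·114.1/(π·1.21×10^8))^(1/3) = 0.01687 m.

16.9 mm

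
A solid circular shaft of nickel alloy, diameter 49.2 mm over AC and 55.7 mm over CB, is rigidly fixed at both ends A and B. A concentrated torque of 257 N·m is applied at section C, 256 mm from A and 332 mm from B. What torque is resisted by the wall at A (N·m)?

113 N·m

Compatibility: T_A·a/J_AC = T_B·b/J_CB with T_A + T_B = T₀.
J_AC = 5.75×10^-7 m⁴, J_CB = 9.45×10^-7 m⁴, so T_A = T₀·(J_AC/a)/((J_AC/a)+(J_CB/b)) = 113.4 N·m, T_B = 143.6 N·m.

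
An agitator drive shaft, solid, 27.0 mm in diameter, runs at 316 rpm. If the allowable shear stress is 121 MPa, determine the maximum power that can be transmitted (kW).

15.5 kW

J = πd⁴/32 = π(0.0270)⁴/32 = 5.217×10^-8 m⁴.
T_max = τ_allow·J/r = 1.21×10^8 × 5.217×10^-8 / 0.0135 = 467.6 N·m.
ω = 2π·316/60 = 33.09 rad/s, so P_max = T_max·ω = 1.547×10^4 W.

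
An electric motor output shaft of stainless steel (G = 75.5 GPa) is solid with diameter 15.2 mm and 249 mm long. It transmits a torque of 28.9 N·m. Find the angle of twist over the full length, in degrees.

J = πd⁴/32 = π(0.0152)⁴/32 = 5.241×10^-9 m⁴.
θ = T·L/(G·J) = 28.90 × 0.249 / (75.5×10⁹ × 5.241×10^-9) = 0.01819 rad.

1.04°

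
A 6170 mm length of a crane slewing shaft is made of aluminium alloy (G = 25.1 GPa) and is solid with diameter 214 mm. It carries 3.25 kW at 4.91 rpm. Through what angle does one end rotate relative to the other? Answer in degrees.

0.432°

ω = 2π·4.91/60 = 0.5142 rad/s, so T = P/ω = 3.25×10³ / 0.5142 = 6321 N·m.
J = πd⁴/32 = π(0.214)⁴/32 = 2.059×10^-4 m⁴.
θ = T·L/(G·J) = 6321 × 6.17 / (25.1×10⁹ × 2.059×10^-4) = 7.546×10^-3 rad.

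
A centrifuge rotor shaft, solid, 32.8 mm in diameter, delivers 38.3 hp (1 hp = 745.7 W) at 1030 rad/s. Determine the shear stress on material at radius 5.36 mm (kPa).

1310 kPa

ω = 1030 rad/s, so T = P/ω = 38.3×745.7 / 1030 = 27.73 N·m.
J = πd⁴/32 = π(0.0328)⁴/32 = 1.136×10^-7 m⁴.
Shear stress varies linearly with radius: τ = T·r/J = 27.73 × 0.00536 / 1.136×10^-7 = 1.308×10^6 Pa.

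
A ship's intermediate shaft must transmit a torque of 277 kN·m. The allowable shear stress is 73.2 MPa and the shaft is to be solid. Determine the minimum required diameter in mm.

268 mm

For a solid shaft τ_max = 16T/(πd³), so d = (16T/(π τ_allow))^(1/3) = (16·277000/(π·7.32×10^7))^(1/3) = 0.2681 m.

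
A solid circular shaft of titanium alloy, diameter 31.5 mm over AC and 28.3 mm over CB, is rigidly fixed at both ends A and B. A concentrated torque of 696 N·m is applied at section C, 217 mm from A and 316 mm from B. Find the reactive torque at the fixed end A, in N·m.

Compatibility: T_A·a/J_AC = T_B·b/J_CB with T_A + T_B = T₀.
J_AC = 9.67×10^-8 m⁴, J_CB = 6.30×10^-8 m⁴, so T_A = T₀·(J_AC/a)/((J_AC/a)+(J_CB/b)) = 480.9 N·m, T_B = 215.1 N·m.

481 N·m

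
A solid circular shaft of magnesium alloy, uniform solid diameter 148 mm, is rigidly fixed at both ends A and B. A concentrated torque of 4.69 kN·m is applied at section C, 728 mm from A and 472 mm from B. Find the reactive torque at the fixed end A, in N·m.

1840 N·m

With uniform GJ and both ends fixed, compatibility θ_AC = θ_CB gives T_A·a = T_B·b, together with T_A + T_B = T₀.
T_A = T₀·b/(a+b) = 4690·472/1200 = 1845 N·m; T_B = 2845 N·m.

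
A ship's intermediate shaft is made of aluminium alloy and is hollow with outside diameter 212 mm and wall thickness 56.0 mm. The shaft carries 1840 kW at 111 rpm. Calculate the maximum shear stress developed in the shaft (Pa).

8.90e7 Pa

ω = 2π·111/60 = 11.62 rad/s, so T = P/ω = 1840×10³ / 11.62 = 158300 N·m.
J = π(d_o⁴ − d_i⁴)/32 = π(0.212⁴ − 0.100⁴)/32 = 1.885×10^-4 m⁴.
τ_max = T·r/J = 158300 × 0.106 / 1.885×10^-4 = 8.902×10^7 Pa.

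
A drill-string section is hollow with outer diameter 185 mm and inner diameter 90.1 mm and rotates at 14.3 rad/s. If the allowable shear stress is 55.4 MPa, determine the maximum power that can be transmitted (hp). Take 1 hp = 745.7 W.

1250 hp

J = π(d_o⁴ − d_i⁴)/32 = π(0.185⁴ − 0.0901⁴)/32 = 1.085×10^-4 m⁴.
T_max = τ_allow·J/r = 5.54×10^7 × 1.085×10^-4 / 0.0925 = 65000 N·m.
ω = 14.3 rad/s, so P_max = T_max·ω = 9.295×10^5 W.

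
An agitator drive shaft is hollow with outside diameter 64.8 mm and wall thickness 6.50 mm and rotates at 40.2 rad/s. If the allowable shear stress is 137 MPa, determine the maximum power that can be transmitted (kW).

174 kW

J = π(d_o⁴ − d_i⁴)/32 = π(0.0648⁴ − 0.0518⁴)/32 = 1.024×10^-6 m⁴.
T_max = τ_allow·J/r = 1.37×10^8 × 1.024×10^-6 / 0.0324 = 4331 N·m.
ω = 40.2 rad/s, so P_max = T_max·ω = 1.741×10^5 W.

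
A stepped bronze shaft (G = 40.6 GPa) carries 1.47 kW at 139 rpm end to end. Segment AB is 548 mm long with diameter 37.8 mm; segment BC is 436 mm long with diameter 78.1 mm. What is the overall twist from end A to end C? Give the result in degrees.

ω = 2π·139/60 = 14.56 rad/s, so T = P/ω = 1.47×10³ / 14.56 = 101.0 N·m.
J_AB = π(0.0378)⁴/32 = 2.00×10^-7 m⁴; J_BC = π(0.0781)⁴/32 = 3.65×10^-6 m⁴.
θ = (T/G)·Σ L_i/J_i = (101.0/40.6×10⁹)·(0.548/2.00×10^-7 + 0.436/3.65×10^-6) = 7.098×10^-3 rad.

0.407°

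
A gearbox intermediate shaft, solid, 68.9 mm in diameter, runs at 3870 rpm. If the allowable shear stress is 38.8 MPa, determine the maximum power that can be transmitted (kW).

J = πd⁴/32 = π(0.0689)⁴/32 = 2.212×10^-6 m⁴.
T_max = τ_allow·J/r = 3.88×10^7 × 2.212×10^-6 / 0.0345 = 2492 N·m.
ω = 2π·3870/60 = 405.3 rad/s, so P_max = T_max·ω = 1.010×10^6 W.

1010 kW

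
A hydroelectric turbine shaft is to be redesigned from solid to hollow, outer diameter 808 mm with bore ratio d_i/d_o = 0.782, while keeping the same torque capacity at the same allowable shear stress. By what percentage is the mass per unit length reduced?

46.9 %

Equal τ_max and T ⇒ the solid shaft needs d_s³ = d_o³(1−k⁴), so d_s = 808·(1−0.782⁴)^(1/3) = 691.2 mm.
Area ratio A_h/A_s = d_o²(1−k²)/d_s² = (1−k²)/(1−k⁴)^(2/3) = 0.5308.
Mass saving = 1 − 0.5308 = 46.9 %.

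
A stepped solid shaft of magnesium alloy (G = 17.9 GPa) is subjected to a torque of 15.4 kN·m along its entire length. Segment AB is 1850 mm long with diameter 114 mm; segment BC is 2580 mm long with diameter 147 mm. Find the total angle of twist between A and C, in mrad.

J_AB = π(0.114)⁴/32 = 1.66×10^-5 m⁴; J_BC = π(0.147)⁴/32 = 4.58×10^-5 m⁴.
θ = (T/G)·Σ L_i/J_i = (15400/17.9×10⁹)·(1.85/1.66×10^-5 + 2.58/4.58×10^-5) = 0.1444 rad.

144 mrad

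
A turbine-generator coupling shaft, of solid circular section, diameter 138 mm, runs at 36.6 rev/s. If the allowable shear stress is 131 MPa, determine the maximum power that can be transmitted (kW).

15500 kW

J = πd⁴/32 = π(0.138)⁴/32 = 3.561×10^-5 m⁴.
T_max = τ_allow·J/r = 1.31×10^8 × 3.561×10^-5 / 0.0690 = 67600 N·m.
ω = 2π·36.6 = 230.0 rad/s, so P_max = T_max·ω = 1.555×10^7 W.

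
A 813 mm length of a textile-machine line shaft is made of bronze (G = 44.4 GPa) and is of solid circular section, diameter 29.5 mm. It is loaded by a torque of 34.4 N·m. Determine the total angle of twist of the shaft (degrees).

0.485°

J = πd⁴/32 = π(0.0295)⁴/32 = 7.435×10^-8 m⁴.
θ = T·L/(G·J) = 34.40 × 0.813 / (44.4×10⁹ × 7.435×10^-8) = 8.472×10^-3 rad.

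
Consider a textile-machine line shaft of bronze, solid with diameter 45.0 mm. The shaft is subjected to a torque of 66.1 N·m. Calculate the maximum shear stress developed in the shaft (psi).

536 psi

J = πd⁴/32 = π(0.0450)⁴/32 = 4.026×10^-7 m⁴.
τ_max = T·r/J = 66.10 × 0.0225 / 4.026×10^-7 = 3.694×10^6 Pa.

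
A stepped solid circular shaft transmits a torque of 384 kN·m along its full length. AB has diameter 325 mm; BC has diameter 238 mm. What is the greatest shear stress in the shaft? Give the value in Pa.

1.45e8 Pa

Under the same torque, τ_max = 16T/(πd³) is largest where d is smallest — segment BC (d = 238 mm).
τ_max = 16·384000/(π·(0.238)³) = 1.451×10^8 Pa.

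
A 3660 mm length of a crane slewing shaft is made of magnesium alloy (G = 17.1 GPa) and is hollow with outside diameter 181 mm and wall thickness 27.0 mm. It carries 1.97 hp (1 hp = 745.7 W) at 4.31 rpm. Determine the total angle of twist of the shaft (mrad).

8.73 mrad

ω = 2π·4.31/60 = 0.4513 rad/s, so T = P/ω = 1.97×745.7 / 0.4513 = 3255 N·m.
J = π(d_o⁴ − d_i⁴)/32 = π(0.181⁴ − 0.127⁴)/32 = 7.983×10^-5 m⁴.
θ = T·L/(G·J) = 3255 × 3.66 / (17.1×10⁹ × 7.983×10^-5) = 8.727×10^-3 rad.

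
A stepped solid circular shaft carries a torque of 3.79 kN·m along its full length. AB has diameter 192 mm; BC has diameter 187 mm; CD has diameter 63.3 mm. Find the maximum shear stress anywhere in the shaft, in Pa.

Under the same torque, τ_max = 16T/(πd³) is largest where d is smallest — segment CD (d = 63.3 mm).
τ_max = 16·3790/(π·(0.0633)³) = 7.610×10^7 Pa.

7.61e7 Pa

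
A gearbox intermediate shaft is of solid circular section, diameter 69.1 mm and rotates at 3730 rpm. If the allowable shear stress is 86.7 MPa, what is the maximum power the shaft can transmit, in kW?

J = πd⁴/32 = π(0.0691)⁴/32 = 2.238×10^-6 m⁴.
T_max = τ_allow·J/r = 8.67×10^7 × 2.238×10^-6 / 0.0345 = 5617 N·m.
ω = 2π·3730/60 = 390.6 rad/s, so P_max = T_max·ω = 2.194×10^6 W.

2190 kW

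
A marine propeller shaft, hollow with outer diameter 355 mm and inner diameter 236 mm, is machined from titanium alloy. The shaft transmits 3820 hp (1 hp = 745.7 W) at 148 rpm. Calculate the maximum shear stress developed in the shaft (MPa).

26.0 MPa

ω = 2π·148/60 = 15.50 rad/s, so T = P/ω = 3820×745.7 / 15.50 = 183800 N·m.
J = π(d_o⁴ − d_i⁴)/32 = π(0.355⁴ − 0.236⁴)/32 = 1.255×10^-3 m⁴.
τ_max = T·r/J = 183800 × 0.177 / 1.255×10^-3 = 2.600×10^7 Pa.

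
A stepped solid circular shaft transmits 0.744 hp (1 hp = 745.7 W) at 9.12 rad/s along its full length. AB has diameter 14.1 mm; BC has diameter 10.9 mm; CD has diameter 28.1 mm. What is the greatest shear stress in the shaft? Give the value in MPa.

239 MPa

ω = 9.12 rad/s, so T = P/ω = 0.744×745.7 / 9.120 = 60.83 N·m.
Under the same torque, τ_max = 16T/(πd³) is largest where d is smallest — segment BC (d = 10.9 mm).
τ_max = 16·60.83/(π·(0.0109)³) = 2.392×10^8 Pa.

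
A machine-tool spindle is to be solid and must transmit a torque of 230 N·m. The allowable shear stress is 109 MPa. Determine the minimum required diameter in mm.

For a solid shaft τ_max = 16T/(πd³), so d = (16T/(π τ_allow))^(1/3) = (16·230.0/(π·1.09×10^8))^(1/3) = 0.02207 m.

22.1 mm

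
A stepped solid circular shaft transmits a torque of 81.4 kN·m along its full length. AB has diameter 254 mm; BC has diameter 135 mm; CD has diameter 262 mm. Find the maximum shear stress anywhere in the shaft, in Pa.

1.68e8 Pa

Under the same torque, τ_max = 16T/(πd³) is largest where d is smallest — segment BC (d = 135 mm).
τ_max = 16·81400/(π·(0.135)³) = 1.685×10^8 Pa.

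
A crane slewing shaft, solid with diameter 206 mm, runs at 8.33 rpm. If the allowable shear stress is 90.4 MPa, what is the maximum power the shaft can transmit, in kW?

135 kW

J = πd⁴/32 = π(0.206)⁴/32 = 1.768×10^-4 m⁴.
T_max = τ_allow·J/r = 9.04×10^7 × 1.768×10^-4 / 0.103 = 155200 N·m.
ω = 2π·8.33/60 = 0.8723 rad/s, so P_max = T_max·ω = 1.354×10^5 W.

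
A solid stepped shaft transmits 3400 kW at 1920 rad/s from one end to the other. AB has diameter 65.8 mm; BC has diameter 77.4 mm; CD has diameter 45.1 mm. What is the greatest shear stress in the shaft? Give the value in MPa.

ω = 1920 rad/s, so T = P/ω = 3400×10³ / 1920 = 1771 N·m.
Under the same torque, τ_max = 16T/(πd³) is largest where d is smallest — segment CD (d = 45.1 mm).
τ_max = 16·1771/(π·(0.0451)³) = 9.831×10^7 Pa.

98.3 MPa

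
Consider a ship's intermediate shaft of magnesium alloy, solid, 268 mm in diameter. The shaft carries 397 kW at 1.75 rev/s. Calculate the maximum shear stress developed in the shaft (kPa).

ω = 2π·1.75 = 11.00 rad/s, so T = P/ω = 397×10³ / 11.00 = 36110 N·m.
J = πd⁴/32 = π(0.268)⁴/32 = 5.065×10^-4 m⁴.
τ_max = T·r/J = 36110 × 0.134 / 5.065×10^-4 = 9.553×10^6 Pa.

9550 kPa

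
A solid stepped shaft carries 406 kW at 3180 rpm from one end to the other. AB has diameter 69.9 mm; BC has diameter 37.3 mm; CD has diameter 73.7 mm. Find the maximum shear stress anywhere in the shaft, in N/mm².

120 N/mm²

ω = 2π·3180/60 = 333.0 rad/s, so T = P/ω = 406×10³ / 333.0 = 1219 N·m.
Under the same torque, τ_max = 16T/(πd³) is largest where d is smallest — segment BC (d = 37.3 mm).
τ_max = 16·1219/(π·(0.0373)³) = 1.197×10^8 Pa.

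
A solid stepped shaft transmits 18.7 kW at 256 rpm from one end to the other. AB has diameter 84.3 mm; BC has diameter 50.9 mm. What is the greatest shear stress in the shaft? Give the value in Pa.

2.69e7 Pa

ω = 2π·256/60 = 26.81 rad/s, so T = P/ω = 18.7×10³ / 26.81 = 697.5 N·m.
Under the same torque, τ_max = 16T/(πd³) is largest where d is smallest — segment BC (d = 50.9 mm).
τ_max = 16·697.5/(π·(0.0509)³) = 2.694×10^7 Pa.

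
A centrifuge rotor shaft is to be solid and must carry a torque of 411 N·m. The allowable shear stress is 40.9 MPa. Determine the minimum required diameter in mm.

37.1 mm

For a solid shaft τ_max = 16T/(πd³), so d = (16T/(π τ_allow))^(1/3) = (16·411.0/(π·4.09×10^7))^(1/3) = 0.03713 m.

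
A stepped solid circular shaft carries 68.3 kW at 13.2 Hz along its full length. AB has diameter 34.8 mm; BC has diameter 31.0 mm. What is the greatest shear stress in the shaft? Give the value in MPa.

ω = 2π·13.2 = 82.94 rad/s, so T = P/ω = 68.3×10³ / 82.94 = 823.5 N·m.
Under the same torque, τ_max = 16T/(πd³) is largest where d is smallest — segment BC (d = 31.0 mm).
τ_max = 16·823.5/(π·(0.0310)³) = 1.408×10^8 Pa.

141 MPa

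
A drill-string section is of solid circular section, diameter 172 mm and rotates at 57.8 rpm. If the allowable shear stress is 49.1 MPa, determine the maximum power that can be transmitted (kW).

297 kW

J = πd⁴/32 = π(0.172)⁴/32 = 8.592×10^-5 m⁴.
T_max = τ_allow·J/r = 4.91×10^7 × 8.592×10^-5 / 0.0860 = 49060 N·m.
ω = 2π·57.8/60 = 6.053 rad/s, so P_max = T_max·ω = 2.969×10^5 W.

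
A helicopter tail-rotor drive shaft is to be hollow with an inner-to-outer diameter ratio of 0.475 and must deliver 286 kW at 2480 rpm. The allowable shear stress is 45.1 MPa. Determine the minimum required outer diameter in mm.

50.8 mm

ω = 2π·2480/60 = 259.7 rad/s, so T = P/ω = 286×10³ / 259.7 = 1101 N·m.
For a hollow shaft with d_i/d_o = 0.475: τ_max = 16T/(π d_o³ (1−k⁴)), so d_o = [16T/(π τ_allow (1−k⁴))]^(1/3) = [16·1101/(π·4.51×10^7·0.9491)]^(1/3) = 0.05079 m.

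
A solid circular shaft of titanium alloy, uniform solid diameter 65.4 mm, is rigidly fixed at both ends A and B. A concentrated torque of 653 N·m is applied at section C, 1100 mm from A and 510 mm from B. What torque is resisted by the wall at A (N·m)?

With uniform GJ and both ends fixed, compatibility θ_AC = θ_CB gives T_A·a = T_B·b, together with T_A + T_B = T₀.
T_A = T₀·b/(a+b) = 653.0·510/1610 = 206.9 N·m; T_B = 446.1 N·m.

207 N·m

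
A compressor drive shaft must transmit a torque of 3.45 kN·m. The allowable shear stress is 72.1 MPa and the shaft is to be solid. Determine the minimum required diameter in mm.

62.5 mm

For a solid shaft τ_max = 16T/(πd³), so d = (16T/(π τ_allow))^(1/3) = (16·3450/(π·7.21×10^7))^(1/3) = 0.06246 m.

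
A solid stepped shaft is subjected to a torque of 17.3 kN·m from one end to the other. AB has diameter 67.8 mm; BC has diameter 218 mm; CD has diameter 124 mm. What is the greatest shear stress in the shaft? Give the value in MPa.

283 MPa

Under the same torque, τ_max = 16T/(πd³) is largest where d is smallest — segment AB (d = 67.8 mm).
τ_max = 16·17300/(π·(0.0678)³) = 2.827×10^8 Pa.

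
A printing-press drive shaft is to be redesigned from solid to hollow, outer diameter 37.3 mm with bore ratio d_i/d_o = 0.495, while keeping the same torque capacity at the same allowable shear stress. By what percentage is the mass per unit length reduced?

Equal τ_max and T ⇒ the solid shaft needs d_s³ = d_o³(1−k⁴), so d_s = 37.3·(1−0.495⁴)^(1/3) = 36.54 mm.
Area ratio A_h/A_s = d_o²(1−k²)/d_s² = (1−k²)/(1−k⁴)^(2/3) = 0.7868.
Mass saving = 1 − 0.7868 = 21.3 %.

21.3 %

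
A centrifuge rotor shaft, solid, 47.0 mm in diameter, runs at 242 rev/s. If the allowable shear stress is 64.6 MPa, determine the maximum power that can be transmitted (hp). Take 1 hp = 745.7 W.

2690 hp

J = πd⁴/32 = π(0.0470)⁴/32 = 4.791×10^-7 m⁴.
T_max = τ_allow·J/r = 6.46×10^7 × 4.791×10^-7 / 0.0235 = 1317 N·m.
ω = 2π·242 = 1521 rad/s, so P_max = T_max·ω = 2.002×10^6 W.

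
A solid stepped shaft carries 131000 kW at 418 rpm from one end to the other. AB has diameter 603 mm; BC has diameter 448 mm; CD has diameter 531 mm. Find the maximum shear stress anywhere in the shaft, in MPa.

170 MPa

ω = 2π·418/60 = 43.77 rad/s, so T = P/ω = 131000×10³ / 43.77 = 2.993e6 N·m.
Under the same torque, τ_max = 16T/(πd³) is largest where d is smallest — segment BC (d = 448 mm).
τ_max = 16·2.993e6/(π·(0.448)³) = 1.695×10^8 Pa.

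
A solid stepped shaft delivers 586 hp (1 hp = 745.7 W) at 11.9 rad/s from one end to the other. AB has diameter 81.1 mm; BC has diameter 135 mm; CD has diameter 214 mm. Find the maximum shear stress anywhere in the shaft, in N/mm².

ω = 11.9 rad/s, so T = P/ω = 586×745.7 / 11.90 = 36720 N·m.
Under the same torque, τ_max = 16T/(πd³) is largest where d is smallest — segment AB (d = 81.1 mm).
τ_max = 16·36720/(π·(0.0811)³) = 3.506×10^8 Pa.

351 N/mm²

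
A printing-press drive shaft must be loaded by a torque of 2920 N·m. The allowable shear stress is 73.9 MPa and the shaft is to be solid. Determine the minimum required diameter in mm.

For a solid shaft τ_max = 16T/(πd³), so d = (16T/(π τ_allow))^(1/3) = (16·2920/(π·7.39×10^7))^(1/3) = 0.05860 m.

58.6 mm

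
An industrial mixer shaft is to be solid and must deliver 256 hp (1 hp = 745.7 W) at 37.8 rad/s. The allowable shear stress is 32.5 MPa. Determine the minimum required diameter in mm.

ω = 37.8 rad/s, so T = P/ω = 256×745.7 / 37.80 = 5050 N·m.
For a solid shaft τ_max = 16T/(πd³), so d = (16T/(π τ_allow))^(1/3) = (16·5050/(π·3.25×10^7))^(1/3) = 0.09250 m.

92.5 mm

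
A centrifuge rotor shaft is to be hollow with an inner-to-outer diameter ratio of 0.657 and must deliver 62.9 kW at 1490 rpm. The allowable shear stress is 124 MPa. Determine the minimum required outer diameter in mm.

ω = 2π·1490/60 = 156.0 rad/s, so T = P/ω = 62.9×10³ / 156.0 = 403.1 N·m.
For a hollow shaft with d_i/d_o = 0.657: τ_max = 16T/(π d_o³ (1−k⁴)), so d_o = [16T/(π τ_allow (1−k⁴))]^(1/3) = [16·403.1/(π·1.24×10^8·0.8137)]^(1/3) = 0.02730 m.

27.3 mm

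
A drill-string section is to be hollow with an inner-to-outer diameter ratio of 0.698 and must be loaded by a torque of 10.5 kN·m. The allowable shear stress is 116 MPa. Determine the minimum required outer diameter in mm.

For a hollow shaft with d_i/d_o = 0.698: τ_max = 16T/(π d_o³ (1−k⁴)), so d_o = [16T/(π τ_allow (1−k⁴))]^(1/3) = [16·10500/(π·1.16×10^8·0.7626)]^(1/3) = 0.08455 m.

84.6 mm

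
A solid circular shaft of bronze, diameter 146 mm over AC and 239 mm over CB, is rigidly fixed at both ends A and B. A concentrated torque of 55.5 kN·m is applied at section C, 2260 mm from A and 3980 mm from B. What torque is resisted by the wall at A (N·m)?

Compatibility: T_A·a/J_AC = T_B·b/J_CB with T_A + T_B = T₀.
J_AC = 4.46×10^-5 m⁴, J_CB = 3.20×10^-4 m⁴, so T_A = T₀·(J_AC/a)/((J_AC/a)+(J_CB/b)) = 10930 N·m, T_B = 44570 N·m.

10900 N·m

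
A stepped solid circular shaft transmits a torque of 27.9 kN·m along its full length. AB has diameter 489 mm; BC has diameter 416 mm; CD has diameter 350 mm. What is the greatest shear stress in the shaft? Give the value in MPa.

Under the same torque, τ_max = 16T/(πd³) is largest where d is smallest — segment CD (d = 350 mm).
τ_max = 16·27900/(π·(0.350)³) = 3.314×10^6 Pa.

3.31 MPa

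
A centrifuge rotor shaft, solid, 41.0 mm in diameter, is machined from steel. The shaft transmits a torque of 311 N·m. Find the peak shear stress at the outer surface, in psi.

J = πd⁴/32 = π(0.0410)⁴/32 = 2.774×10^-7 m⁴.
τ_max = T·r/J = 311.0 × 0.0205 / 2.774×10^-7 = 2.298×10^7 Pa.

3330 psi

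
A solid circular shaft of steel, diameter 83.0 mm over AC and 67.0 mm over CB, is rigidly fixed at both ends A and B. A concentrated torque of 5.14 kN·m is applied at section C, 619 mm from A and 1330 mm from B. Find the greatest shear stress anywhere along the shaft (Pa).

Compatibility: T_A·a/J_AC = T_B·b/J_CB with T_A + T_B = T₀.
J_AC = 4.66×10^-6 m⁴, J_CB = 1.98×10^-6 m⁴, so T_A = T₀·(J_AC/a)/((J_AC/a)+(J_CB/b)) = 4292 N·m, T_B = 848.1 N·m.
τ in each portion: τ_AC = 3.82×10^7 Pa, τ_CB = 1.44×10^7 Pa; maximum is in AC.
τ_max = T_AC·r/J = 4292·0.0415/4.66×10^-6 = 3.823×10^7 Pa.

3.82e7 Pa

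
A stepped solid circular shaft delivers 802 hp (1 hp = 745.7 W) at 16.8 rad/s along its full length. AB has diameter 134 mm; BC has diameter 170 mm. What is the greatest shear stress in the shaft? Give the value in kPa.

ω = 16.8 rad/s, so T = P/ω = 802×745.7 / 16.80 = 35600 N·m.
Under the same torque, τ_max = 16T/(πd³) is largest where d is smallest — segment AB (d = 134 mm).
τ_max = 16·35600/(π·(0.134)³) = 7.535×10^7 Pa.

75400 kPa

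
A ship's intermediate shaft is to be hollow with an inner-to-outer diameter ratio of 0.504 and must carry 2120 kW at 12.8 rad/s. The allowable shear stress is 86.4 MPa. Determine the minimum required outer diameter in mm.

ω = 12.8 rad/s, so T = P/ω = 2120×10³ / 12.80 = 165600 N·m.
For a hollow shaft with d_i/d_o = 0.504: τ_max = 16T/(π d_o³ (1−k⁴)), so d_o = [16T/(π τ_allow (1−k⁴))]^(1/3) = [16·165600/(π·8.64×10^7·0.9355)]^(1/3) = 0.2185 m.

219 mm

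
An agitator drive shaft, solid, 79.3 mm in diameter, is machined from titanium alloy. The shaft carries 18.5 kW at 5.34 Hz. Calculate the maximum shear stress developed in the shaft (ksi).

ω = 2π·5.34 = 33.55 rad/s, so T = P/ω = 18.5×10³ / 33.55 = 551.4 N·m.
J = πd⁴/32 = π(0.0793)⁴/32 = 3.882×10^-6 m⁴.
τ_max = T·r/J = 551.4 × 0.0396 / 3.882×10^-6 = 5.631×10^6 Pa.

0.817 ksi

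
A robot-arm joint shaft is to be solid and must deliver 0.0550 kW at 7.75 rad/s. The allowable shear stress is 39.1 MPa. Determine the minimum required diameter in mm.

9.74 mm

ω = 7.75 rad/s, so T = P/ω = 0.0550×10³ / 7.750 = 7.097 N·m.
For a solid shaft τ_max = 16T/(πd³), so d = (16T/(π τ_allow))^(1/3) = (16·7.097/(π·3.91×10^7))^(1/3) = 0.009741 m.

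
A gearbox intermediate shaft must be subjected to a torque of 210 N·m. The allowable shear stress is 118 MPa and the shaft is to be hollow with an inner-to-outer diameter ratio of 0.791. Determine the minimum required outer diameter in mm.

For a hollow shaft with d_i/d_o = 0.791: τ_max = 16T/(π d_o³ (1−k⁴)), so d_o = [16T/(π τ_allow (1−k⁴))]^(1/3) = [16·210.0/(π·1.18×10^8·0.6085)]^(1/3) = 0.02460 m.

24.6 mm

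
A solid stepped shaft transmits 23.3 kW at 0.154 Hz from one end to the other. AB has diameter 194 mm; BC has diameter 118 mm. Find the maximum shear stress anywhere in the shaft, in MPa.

74.6 MPa

ω = 2π·0.154 = 0.9676 rad/s, so T = P/ω = 23.3×10³ / 0.9676 = 24080 N·m.
Under the same torque, τ_max = 16T/(πd³) is largest where d is smallest — segment BC (d = 118 mm).
τ_max = 16·24080/(π·(0.118)³) = 7.464×10^7 Pa.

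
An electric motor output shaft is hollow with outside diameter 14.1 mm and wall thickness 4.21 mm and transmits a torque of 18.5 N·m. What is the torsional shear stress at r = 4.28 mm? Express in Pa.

2.10e7 Pa

J = π(d_o⁴ − d_i⁴)/32 = π(0.0141⁴ − 0.00568⁴)/32 = 3.778×10^-9 m⁴.
Shear stress varies linearly with radius: τ = T·r/J = 18.50 × 0.00428 / 3.778×10^-9 = 2.096×10^7 Pa.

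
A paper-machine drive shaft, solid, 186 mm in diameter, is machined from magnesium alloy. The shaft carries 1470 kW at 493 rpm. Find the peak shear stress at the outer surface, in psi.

3270 psi

ω = 2π·493/60 = 51.63 rad/s, so T = P/ω = 1470×10³ / 51.63 = 28470 N·m.
J = πd⁴/32 = π(0.186)⁴/32 = 1.175×10^-4 m⁴.
τ_max = T·r/J = 28470 × 0.0930 / 1.175×10^-4 = 2.254×10^7 Pa.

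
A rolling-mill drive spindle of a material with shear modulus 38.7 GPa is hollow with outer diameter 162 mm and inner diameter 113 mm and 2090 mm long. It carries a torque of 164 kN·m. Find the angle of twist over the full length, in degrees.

J = π(d_o⁴ − d_i⁴)/32 = π(0.162⁴ − 0.113⁴)/32 = 5.161×10^-5 m⁴.
θ = T·L/(G·J) = 164000 × 2.09 / (38.7×10⁹ × 5.161×10^-5) = 0.1716 rad.

9.83°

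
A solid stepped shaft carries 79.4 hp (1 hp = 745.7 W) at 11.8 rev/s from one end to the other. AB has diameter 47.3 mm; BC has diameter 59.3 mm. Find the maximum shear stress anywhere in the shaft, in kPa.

ω = 2π·11.8 = 74.14 rad/s, so T = P/ω = 79.4×745.7 / 74.14 = 798.6 N·m.
Under the same torque, τ_max = 16T/(πd³) is largest where d is smallest — segment AB (d = 47.3 mm).
τ_max = 16·798.6/(π·(0.0473)³) = 3.843×10^7 Pa.

38400 kPa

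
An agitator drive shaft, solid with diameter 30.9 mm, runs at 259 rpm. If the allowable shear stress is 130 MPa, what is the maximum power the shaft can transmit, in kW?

J = πd⁴/32 = π(0.0309)⁴/32 = 8.950×10^-8 m⁴.
T_max = τ_allow·J/r = 1.30×10^8 × 8.950×10^-8 / 0.0154 = 753.1 N·m.
ω = 2π·259/60 = 27.12 rad/s, so P_max = T_max·ω = 2.043×10^4 W.

20.4 kW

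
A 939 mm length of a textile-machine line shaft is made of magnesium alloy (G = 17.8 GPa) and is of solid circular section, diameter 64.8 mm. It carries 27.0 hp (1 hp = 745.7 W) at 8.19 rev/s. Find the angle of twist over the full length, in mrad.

ω = 2π·8.19 = 51.46 rad/s, so T = P/ω = 27.0×745.7 / 51.46 = 391.3 N·m.
J = πd⁴/32 = π(0.0648)⁴/32 = 1.731×10^-6 m⁴.
θ = T·L/(G·J) = 391.3 × 0.939 / (17.8×10⁹ × 1.731×10^-6) = 0.01192 rad.

11.9 mrad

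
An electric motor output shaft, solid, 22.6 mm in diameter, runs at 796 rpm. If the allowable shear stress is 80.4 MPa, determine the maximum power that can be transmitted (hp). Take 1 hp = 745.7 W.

J = πd⁴/32 = π(0.0226)⁴/32 = 2.561×10^-8 m⁴.
T_max = τ_allow·J/r = 8.04×10^7 × 2.561×10^-8 / 0.0113 = 182.2 N·m.
ω = 2π·796/60 = 83.36 rad/s, so P_max = T_max·ω = 1.519×10^4 W.

20.4 hp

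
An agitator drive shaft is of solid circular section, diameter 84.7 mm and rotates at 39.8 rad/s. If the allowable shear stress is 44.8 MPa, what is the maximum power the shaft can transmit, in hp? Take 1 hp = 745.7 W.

285 hp

J = πd⁴/32 = π(0.0847)⁴/32 = 5.053×10^-6 m⁴.
T_max = τ_allow·J/r = 4.48×10^7 × 5.053×10^-6 / 0.0423 = 5345 N·m.
ω = 39.8 rad/s, so P_max = T_max·ω = 2.127×10^5 W.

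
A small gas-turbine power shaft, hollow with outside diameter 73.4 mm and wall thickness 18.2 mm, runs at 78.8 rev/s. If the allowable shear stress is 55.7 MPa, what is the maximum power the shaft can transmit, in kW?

2000 kW

J = π(d_o⁴ − d_i⁴)/32 = π(0.0734⁴ − 0.0370⁴)/32 = 2.666×10^-6 m⁴.
T_max = τ_allow·J/r = 5.57×10^7 × 2.666×10^-6 / 0.0367 = 4046 N·m.
ω = 2π·78.8 = 495.1 rad/s, so P_max = T_max·ω = 2.003×10^6 W.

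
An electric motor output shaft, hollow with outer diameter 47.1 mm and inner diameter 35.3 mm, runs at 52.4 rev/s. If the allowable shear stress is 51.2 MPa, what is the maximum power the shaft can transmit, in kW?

237 kW

J = π(d_o⁴ − d_i⁴)/32 = π(0.0471⁴ − 0.0353⁴)/32 = 3.307×10^-7 m⁴.
T_max = τ_allow·J/r = 5.12×10^7 × 3.307×10^-7 / 0.0236 = 719.0 N·m.
ω = 2π·52.4 = 329.2 rad/s, so P_max = T_max·ω = 2.367×10^5 W.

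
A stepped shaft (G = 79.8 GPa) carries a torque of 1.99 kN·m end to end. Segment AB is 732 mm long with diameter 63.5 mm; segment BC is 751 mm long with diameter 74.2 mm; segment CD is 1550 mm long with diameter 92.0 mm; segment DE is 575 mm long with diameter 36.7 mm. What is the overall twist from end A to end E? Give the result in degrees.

J_AB = π(0.0635)⁴/32 = 1.60×10^-6 m⁴; J_BC = π(0.0742)⁴/32 = 2.98×10^-6 m⁴; J_CD = π(0.0920)⁴/32 = 7.03×10^-6 m⁴; J_DE = π(0.0367)⁴/32 = 1.78×10^-7 m⁴.
θ = (T/G)·Σ L_i/J_i = (1990/79.8×10⁹)·(0.732/1.60×10^-6 + 0.751/2.98×10^-6 + 1.55/7.03×10^-6 + 0.575/1.78×10^-7) = 0.1037 rad.

5.94°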